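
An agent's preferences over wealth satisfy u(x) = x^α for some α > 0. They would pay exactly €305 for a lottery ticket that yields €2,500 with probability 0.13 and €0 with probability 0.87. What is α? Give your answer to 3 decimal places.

α ≈ 0.970

The lottery's expected utility is 0.13·u(2500) + 0.87·u(0) = 0.13·2500^α (since u(0) = 0 for α > 0).
Equating: 305^α = 0.13·2500^α, i.e. 0.1220^α = 0.13.
Taking logs: α·ln(305/2500) = ln(0.13), so α = -2.040221 / -2.103734 ≈ 0.970.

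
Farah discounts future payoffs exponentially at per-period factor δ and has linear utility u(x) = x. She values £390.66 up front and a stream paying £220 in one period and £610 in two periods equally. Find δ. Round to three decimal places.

Equating present values: 390.66 = 220δ + 610δ².
So 610δ² + 220δ − 390.66 = 0.
The positive root is δ = [−220 + √(220² + 4·610·390.66)] / (2·610) = (−220 + 1000.805)/1220 ≈ 0.640.

δ ≈ 0.640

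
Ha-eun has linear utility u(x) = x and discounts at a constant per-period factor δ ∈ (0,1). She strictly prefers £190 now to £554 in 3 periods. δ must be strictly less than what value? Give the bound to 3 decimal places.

Under u(x) = x this choice says 190 > δ^3·554.
So δ^3 < 190/554 = 0.34296; taking the cube root of both positive sides preserves the inequality.
δ < (190/554)^(1/3) ≈ 0.700.

δ < 0.700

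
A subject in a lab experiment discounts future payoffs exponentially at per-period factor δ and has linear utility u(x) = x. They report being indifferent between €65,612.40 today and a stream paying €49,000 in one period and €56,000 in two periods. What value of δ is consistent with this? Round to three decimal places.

Equating present values: 65612.40 = 49000δ + 56000δ².
That is, 56000δ² + 49000δ − 65612.40 = 0, a quadratic in δ.
By the quadratic formula (taking the positive root), δ = (−49000 + √17098177600.00) / 112000 ≈ 0.730.

δ ≈ 0.730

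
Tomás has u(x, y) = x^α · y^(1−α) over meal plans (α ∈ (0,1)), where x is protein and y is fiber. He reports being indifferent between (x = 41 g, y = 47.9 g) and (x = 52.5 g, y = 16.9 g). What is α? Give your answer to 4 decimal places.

α ≈ 0.8082

Indifference: 41^α · 47.9^(1−α) = 52.5^α · 16.9^(1−α).
Taking logs: α·ln 41 + (1−α)·ln 47.9 = α·ln 52.5 + (1−α)·ln 16.9, i.e. α·-0.2472411 = (1−α)·-1.0418019.
Thus α·(-1.2890430) = -1.0418019, so α = -1.0418019/-1.2890430 ≈ 0.8082.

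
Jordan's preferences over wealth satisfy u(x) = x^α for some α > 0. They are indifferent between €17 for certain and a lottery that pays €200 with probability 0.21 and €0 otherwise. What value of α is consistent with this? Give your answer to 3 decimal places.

EU(lottery) = 0.21·200^α + 0.79·0 = 0.21·200^α.
Setting u(17) equal to that: 17^α = 0.21·200^α ⇒ (17/200)^α = 0.21.
α = ln(0.21) / ln(17/200) = -1.560648/-2.465104 ≈ 0.633.

α ≈ 0.633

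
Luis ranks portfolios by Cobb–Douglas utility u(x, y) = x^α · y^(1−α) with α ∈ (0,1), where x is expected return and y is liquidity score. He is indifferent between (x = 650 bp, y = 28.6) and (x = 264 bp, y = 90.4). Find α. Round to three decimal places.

α ≈ 0.561

Set the two utilities equal: 650^α·28.6^(1−α) = 264^α·90.4^(1−α).
Rearrange to (650/264)^α = (90.4/28.6)^(1−α) and take logs: α·0.901023 = (1−α)·1.150838.
Thus α·(2.051861) = 1.150838, so α = 1.150838/2.051861 ≈ 0.561.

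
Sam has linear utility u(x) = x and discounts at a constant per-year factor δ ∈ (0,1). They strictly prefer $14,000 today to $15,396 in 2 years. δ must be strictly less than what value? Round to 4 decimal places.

Under u(x) = x this choice says 14000 > δ^2·15396.
So δ^2 < 14000/15396 = 0.90933; taking the square root of both positive sides preserves the inequality.
δ < 0.90933^(1/2) = 0.9536.

δ < 0.9536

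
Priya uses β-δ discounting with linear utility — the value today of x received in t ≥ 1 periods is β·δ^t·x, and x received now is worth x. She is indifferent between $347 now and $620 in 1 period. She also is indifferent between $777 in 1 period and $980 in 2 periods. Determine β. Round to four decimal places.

β ≈ 0.7059

From the later pair, β·δ^1·777 = β·δ^2·980; dividing through, δ = 777/980 = 0.79286.
Substituting δ into 347 = β·δ·620: β = 347/(491.571) ≈ 0.7059.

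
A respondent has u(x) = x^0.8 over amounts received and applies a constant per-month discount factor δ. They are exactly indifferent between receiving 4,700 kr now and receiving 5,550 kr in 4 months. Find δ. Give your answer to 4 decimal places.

Equating discounted utilities: u(4700) = δ^4·u(5550) ⇒ δ^4 = u(4700)/u(5550).
Since u(x) = x^0.8, δ^4 = (4700/5550)^0.8 = 0.84685^0.8 = 0.87548.
Taking the 4th root: δ = 0.87548^(1/4) ≈ 0.9673.

δ ≈ 0.9673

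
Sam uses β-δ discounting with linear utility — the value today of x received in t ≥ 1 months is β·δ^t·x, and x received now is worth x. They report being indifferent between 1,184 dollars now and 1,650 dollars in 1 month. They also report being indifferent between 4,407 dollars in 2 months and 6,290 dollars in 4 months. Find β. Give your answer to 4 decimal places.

β ≈ 0.8573

The second indifference involves only future payoffs, so β cancels: β·δ^2·4407 = β·δ^4·6290, giving δ^2 = 4407/6290 = 0.70064, so δ = 0.83704.
Now use the now-vs-future pair: 1184 = β·δ·1650 gives β = 1184/(0.83704·1650) ≈ 0.8573.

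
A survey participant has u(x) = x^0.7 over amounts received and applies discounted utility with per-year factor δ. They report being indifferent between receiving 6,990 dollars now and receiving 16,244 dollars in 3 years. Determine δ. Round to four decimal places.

δ ≈ 0.8214

The payoff in 3 years is discounted by δ^3, so u(6990) = δ^3·u(16244) and δ^3 = u(6990)/u(16244).
With u(x) = x^0.7: δ^3 = 6990^0.7/16244^0.7 = (6990/16244)^0.7 = 0.55418.
So δ = 0.55418^(1/3) ≈ 0.8214.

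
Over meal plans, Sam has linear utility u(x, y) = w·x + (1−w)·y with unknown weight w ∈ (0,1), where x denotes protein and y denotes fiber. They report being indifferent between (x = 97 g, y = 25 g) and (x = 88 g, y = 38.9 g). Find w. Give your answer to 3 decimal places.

Equating utilities: w·97 + (1−w)·25 = w·88 + (1−w)·38.9.
w·(97−88) = (1−w)·(38.9−25), i.e. w·9 = (1−w)·13.9.
So w/(1−w) = 13.9/9 = 1.5444, giving w = 13.9/(9+13.9) = 0.607.

w = 0.607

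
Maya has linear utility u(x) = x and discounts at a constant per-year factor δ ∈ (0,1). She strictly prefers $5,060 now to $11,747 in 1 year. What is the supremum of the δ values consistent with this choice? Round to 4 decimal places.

δ < 0.4307

Comparing present values: 5060 > δ·11747.
Dividing through by 11747 gives δ < 0.43075.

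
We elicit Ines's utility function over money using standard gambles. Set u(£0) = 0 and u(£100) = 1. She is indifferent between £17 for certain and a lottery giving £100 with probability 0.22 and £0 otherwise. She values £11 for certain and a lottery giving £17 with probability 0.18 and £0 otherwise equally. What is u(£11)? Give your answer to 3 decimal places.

From the first indifference, u(£17) = 0.22·u(£100) + 0.78·u(£0) = 0.22·1 + 0.78·0 = 0.22.
The second indifference gives u(£11) = 0.18·u(£17) + 0.82·u(£0) = 0.18·0.22 + 0.82·0.00 = 0.0396.

0.040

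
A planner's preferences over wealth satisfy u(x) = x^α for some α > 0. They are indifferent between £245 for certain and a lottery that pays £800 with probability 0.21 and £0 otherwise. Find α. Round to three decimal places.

The lottery's expected utility is 0.21·u(800) + 0.79·u(0) = 0.21·800^α (since u(0) = 0 for α > 0).
Setting u(245) equal to that: 245^α = 0.21·800^α ⇒ (245/800)^α = 0.21.
Take logs: α = ln 0.21 / ln(245/800) ≈ 1.31883.

α ≈ 1.319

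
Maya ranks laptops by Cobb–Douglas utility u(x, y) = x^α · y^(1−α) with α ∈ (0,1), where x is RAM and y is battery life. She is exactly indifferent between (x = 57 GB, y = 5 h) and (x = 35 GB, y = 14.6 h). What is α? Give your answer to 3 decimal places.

α ≈ 0.687

Set the two utilities equal: 57^α·5^(1−α) = 35^α·14.6^(1−α).
(57/35)^α = (14.6/5)^(1−α); take logs: α·ln(57/35) = (1−α)·ln(14.6/5), i.e. α·0.487703 = (1−α)·1.071584.
Thus α·(1.559287) = 1.071584, so α = 1.071584/1.559287 ≈ 0.687.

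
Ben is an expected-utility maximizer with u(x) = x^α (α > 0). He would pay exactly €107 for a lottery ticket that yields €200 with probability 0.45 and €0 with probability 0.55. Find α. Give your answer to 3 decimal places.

The lottery's expected utility is 0.45·u(200) + 0.55·u(0) = 0.45·200^α (since u(0) = 0 for α > 0).
Equating: 107^α = 0.45·200^α, i.e. 0.5350^α = 0.45.
Take logs: α = ln 0.45 / ln(107/200) ≈ 1.27661.

α ≈ 1.277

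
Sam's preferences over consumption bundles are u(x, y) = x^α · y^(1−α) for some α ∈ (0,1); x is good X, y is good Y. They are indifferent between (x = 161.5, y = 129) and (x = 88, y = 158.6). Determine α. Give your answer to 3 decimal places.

α ≈ 0.254

The Cobb–Douglas utilities coincide, so 161.5^α·129^(1−α) = 88^α·158.6^(1−α).
Taking logs: α·ln 161.5 + (1−α)·ln 129 = α·ln 88 + (1−α)·ln 158.6, i.e. α·0.607168 = (1−α)·0.206573.
Thus α·(0.813741) = 0.206573, so α = 0.206573/0.813741 ≈ 0.254.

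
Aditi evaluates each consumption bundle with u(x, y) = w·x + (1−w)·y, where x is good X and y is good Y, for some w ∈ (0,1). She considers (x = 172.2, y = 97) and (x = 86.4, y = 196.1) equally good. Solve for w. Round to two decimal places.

u(172.2,97) = u(86.4,196.1) means w·172.2 + (1−w)·97 = w·86.4 + (1−w)·196.1.
w·(172.2−86.4) = (1−w)·(196.1−97), i.e. w·85.8 = (1−w)·99.1.
Hence w = 99.1/(85.8+99.1) = 99.1/184.9 = 0.54.

w = 0.54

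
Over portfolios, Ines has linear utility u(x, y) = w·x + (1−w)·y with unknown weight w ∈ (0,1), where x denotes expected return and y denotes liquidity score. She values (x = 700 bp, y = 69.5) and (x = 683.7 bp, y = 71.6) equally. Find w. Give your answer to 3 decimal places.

u(700,69.5) = u(683.7,71.6) means w·700 + (1−w)·69.5 = w·683.7 + (1−w)·71.6.
w·(700−683.7) = (1−w)·(71.6−69.5), i.e. w·16.3 = (1−w)·2.1.
The marginal rate of substitution is 2.1/16.3, so w = 2.1/(16.3+2.1) = 0.114.

w = 0.114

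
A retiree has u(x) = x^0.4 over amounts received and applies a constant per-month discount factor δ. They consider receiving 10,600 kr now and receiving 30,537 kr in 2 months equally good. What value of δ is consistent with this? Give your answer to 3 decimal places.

The payoff in 2 months is discounted by δ^2, so u(10600) = δ^2·u(30537) and δ^2 = u(10600)/u(30537).
Since u(x) = x^0.4, δ^2 = (10600/30537)^0.4 = 0.34712^0.4 = 0.65493.
Hence δ = (0.65493)^(1/2) = 0.80927.

δ ≈ 0.809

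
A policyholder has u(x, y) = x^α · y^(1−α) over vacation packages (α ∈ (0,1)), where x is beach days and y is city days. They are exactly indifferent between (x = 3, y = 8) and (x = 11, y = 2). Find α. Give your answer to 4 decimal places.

Indifference: 3^α · 8^(1−α) = 11^α · 2^(1−α).
(3/11)^α = (2/8)^(1−α); take logs: α·ln(3/11) = (1−α)·ln(2/8), i.e. α·-1.2992830 = (1−α)·-1.3862944.
So α/(1−α) = (-1.3862944)/(-1.2992830) = 1.0669688, and α = 1.0669688/2.0669688 ≈ 0.5162.

α ≈ 0.5162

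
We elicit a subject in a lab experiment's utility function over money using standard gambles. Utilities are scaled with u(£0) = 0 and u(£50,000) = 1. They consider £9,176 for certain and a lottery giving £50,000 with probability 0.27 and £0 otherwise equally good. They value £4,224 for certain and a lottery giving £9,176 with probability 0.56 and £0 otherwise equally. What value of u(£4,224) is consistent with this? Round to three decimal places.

0.151

The first gamble pins u(£9,176): it must equal 0.27·1 + 0.73·0 = 0.27.
Then u(£4,224) = 0.56·u(£9,176) + 0.44·u(£0) = 0.56·0.27 + 0.44·0.00 = 0.1512.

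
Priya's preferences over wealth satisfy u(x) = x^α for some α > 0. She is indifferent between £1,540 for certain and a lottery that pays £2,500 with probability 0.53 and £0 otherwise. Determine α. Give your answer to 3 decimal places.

α ≈ 1.310

Since u(0) = 0, the lottery's EU is 0.53·2500^α.
Equating: 1540^α = 0.53·2500^α, i.e. 0.6160^α = 0.53.
Take logs: α = ln 0.53 / ln(1540/2500) ≈ 1.31036.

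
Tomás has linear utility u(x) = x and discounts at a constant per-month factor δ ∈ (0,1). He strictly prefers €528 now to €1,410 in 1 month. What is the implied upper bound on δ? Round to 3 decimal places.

δ < 0.374

Under u(x) = x this choice says 528 > δ·1410.
Dividing through by 1410 gives δ < 0.37447.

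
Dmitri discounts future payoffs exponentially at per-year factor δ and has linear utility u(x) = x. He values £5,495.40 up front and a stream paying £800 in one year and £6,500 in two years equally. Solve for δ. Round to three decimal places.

The stream is worth 800δ + 6500δ² today, so 800δ + 6500δ² = 5495.40.
That is, 6500δ² + 800δ − 5495.40 = 0, a quadratic in δ.
δ = (−800 + √(800² + 4·6500·5495.40)) / (2·6500) = (−800 + √143520400.00) / 13000 ≈ 0.860.

δ ≈ 0.860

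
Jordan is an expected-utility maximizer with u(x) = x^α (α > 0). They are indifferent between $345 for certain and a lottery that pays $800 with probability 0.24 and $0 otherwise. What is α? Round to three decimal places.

EU(lottery) = 0.24·800^α + 0.76·0 = 0.24·800^α.
Equating: 345^α = 0.24·800^α, i.e. 0.4313^α = 0.24.
α = ln(0.24) / ln(345/800) = -1.427116/-0.841067 ≈ 1.697.

α ≈ 1.697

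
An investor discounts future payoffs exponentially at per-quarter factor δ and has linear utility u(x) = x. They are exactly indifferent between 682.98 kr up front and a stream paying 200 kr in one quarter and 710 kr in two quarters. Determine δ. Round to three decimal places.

Present value of the stream is 200·δ + 710·δ². Indifference gives 200δ + 710δ² = 682.98.
So 710δ² + 200δ − 682.98 = 0.
The positive root is δ = [−200 + √(200² + 4·710·682.98)] / (2·710) = (−200 + 1407.005)/1420 ≈ 0.850.

δ ≈ 0.850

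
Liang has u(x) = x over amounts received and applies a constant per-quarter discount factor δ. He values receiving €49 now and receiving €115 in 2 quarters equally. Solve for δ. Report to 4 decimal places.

δ ≈ 0.6528

The payoff in 2 quarters is discounted by δ^2, so u(49) = δ^2·u(115) and δ^2 = u(49)/u(115).
With u(x) = x: δ^2 = 49/115 = 0.42609.
Taking the square root: δ = 0.42609^(1/2) ≈ 0.6528.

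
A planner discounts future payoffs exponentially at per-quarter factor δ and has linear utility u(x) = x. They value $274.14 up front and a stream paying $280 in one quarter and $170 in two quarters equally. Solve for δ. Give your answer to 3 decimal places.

The stream is worth 280δ + 170δ² today, so 280δ + 170δ² = 274.14.
Rearranged: 170δ² + 280δ − 274.14 = 0.
By the quadratic formula (taking the positive root), δ = (−280 + √264815.20) / 340 ≈ 0.690.

δ ≈ 0.690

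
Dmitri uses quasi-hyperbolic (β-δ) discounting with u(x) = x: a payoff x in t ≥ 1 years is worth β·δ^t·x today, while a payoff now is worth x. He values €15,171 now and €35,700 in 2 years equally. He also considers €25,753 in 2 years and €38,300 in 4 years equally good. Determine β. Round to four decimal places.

The second indifference involves only future payoffs, so β cancels: β·δ^2·25753 = β·δ^4·38300, giving δ^2 = 25753/38300 = 0.67240, so δ = 0.82000.
The first indifference: 15171 = β·δ^2·35700, so β = 15171/(δ^2·35700) = 15171/(0.67240·35700) ≈ 0.6320.

β ≈ 0.6320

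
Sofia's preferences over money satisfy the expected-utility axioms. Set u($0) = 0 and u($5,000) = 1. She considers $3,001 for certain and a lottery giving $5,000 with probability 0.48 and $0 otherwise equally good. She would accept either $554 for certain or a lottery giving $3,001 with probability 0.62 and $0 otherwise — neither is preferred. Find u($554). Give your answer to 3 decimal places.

0.298

First, u($3,001) = 0.48·u($5,000) + 0.52·u($0) = 0.48.
The second indifference gives u($554) = 0.62·u($3,001) + 0.38·u($0) = 0.62·0.48 + 0.38·0.00 = 0.2976.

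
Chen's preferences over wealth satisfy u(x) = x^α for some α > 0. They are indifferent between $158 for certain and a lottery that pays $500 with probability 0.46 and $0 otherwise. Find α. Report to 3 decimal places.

α ≈ 0.674

The lottery's expected utility is 0.46·u(500) + 0.54·u(0) = 0.46·500^α (since u(0) = 0 for α > 0).
Equating: 158^α = 0.46·500^α, i.e. 0.3160^α = 0.46.
Take logs: α = ln 0.46 / ln(158/500) ≈ 0.67406.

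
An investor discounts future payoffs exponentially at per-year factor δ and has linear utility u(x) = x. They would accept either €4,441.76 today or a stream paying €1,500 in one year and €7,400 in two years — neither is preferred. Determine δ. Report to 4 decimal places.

δ ≈ 0.6800

Present value of the stream is 1500·δ + 7400·δ². Indifference gives 1500δ + 7400δ² = 4441.76.
That is, 7400δ² + 1500δ − 4441.76 = 0, a quadratic in δ.
The positive root is δ = [−1500 + √(1500² + 4·7400·4441.76)] / (2·7400) = (−1500 + 11564.000)/14800 ≈ 0.6800.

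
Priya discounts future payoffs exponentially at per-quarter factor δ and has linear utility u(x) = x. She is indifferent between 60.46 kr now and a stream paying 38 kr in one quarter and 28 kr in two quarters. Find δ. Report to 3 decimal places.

δ ≈ 0.940

Equating present values: 60.46 = 38δ + 28δ².
That is, 28δ² + 38δ − 60.46 = 0, a quadratic in δ.
By the quadratic formula (taking the positive root), δ = (−38 + √8215.52) / 56 ≈ 0.940.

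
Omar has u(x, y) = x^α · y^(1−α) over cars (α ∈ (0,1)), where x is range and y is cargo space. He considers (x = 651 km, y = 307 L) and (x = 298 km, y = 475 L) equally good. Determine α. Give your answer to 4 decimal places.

α ≈ 0.3584

The Cobb–Douglas utilities coincide, so 651^α·307^(1−α) = 298^α·475^(1−α).
(651/298)^α = (475/307)^(1−α); take logs: α·ln(651/298) = (1−α)·ln(475/307), i.e. α·0.7814162 = (1−α)·0.4364671.
Thus α·(1.2178833) = 0.4364671, so α = 0.4364671/1.2178833 ≈ 0.3584.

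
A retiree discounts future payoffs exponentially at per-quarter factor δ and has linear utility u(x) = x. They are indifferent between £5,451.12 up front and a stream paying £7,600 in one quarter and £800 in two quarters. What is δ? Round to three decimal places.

The stream is worth 7600δ + 800δ² today, so 7600δ + 800δ² = 5451.12.
So 800δ² + 7600δ − 5451.12 = 0.
δ = (−7600 + √(7600² + 4·800·5451.12)) / (2·800) = (−7600 + √75203584.00) / 1600 ≈ 0.670.

δ ≈ 0.670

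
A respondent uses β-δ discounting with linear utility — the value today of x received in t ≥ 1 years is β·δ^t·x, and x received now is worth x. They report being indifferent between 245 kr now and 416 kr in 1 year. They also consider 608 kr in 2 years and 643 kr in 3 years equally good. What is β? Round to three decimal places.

β ≈ 0.623

From the later pair, β·δ^2·608 = β·δ^3·643; dividing through, δ = 608/643 = 0.94557.
Now use the now-vs-future pair: 245 = β·δ·416 gives β = 245/(0.94557·416) ≈ 0.623.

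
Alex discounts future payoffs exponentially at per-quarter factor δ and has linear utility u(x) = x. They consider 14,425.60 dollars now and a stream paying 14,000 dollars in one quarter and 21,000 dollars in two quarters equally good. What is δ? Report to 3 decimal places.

Present value of the stream is 14000·δ + 21000·δ². Indifference gives 14000δ + 21000δ² = 14425.60.
Rearranged: 21000δ² + 14000δ − 14425.60 = 0.
The positive root is δ = [−14000 + √(14000² + 4·21000·14425.60)] / (2·21000) = (−14000 + 37520.000)/42000 ≈ 0.560.

δ ≈ 0.560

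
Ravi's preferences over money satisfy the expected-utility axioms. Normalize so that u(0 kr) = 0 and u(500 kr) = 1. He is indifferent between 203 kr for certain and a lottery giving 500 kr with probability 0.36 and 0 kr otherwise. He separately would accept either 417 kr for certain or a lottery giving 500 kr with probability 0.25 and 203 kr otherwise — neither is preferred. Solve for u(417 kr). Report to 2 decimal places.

0.52

The first gamble pins u(203 kr): it must equal 0.36·1 + 0.64·0 = 0.36.
The second indifference gives u(417 kr) = 0.25·u(500 kr) + 0.75·u(203 kr) = 0.25·1.00 + 0.75·0.36 = 0.5200.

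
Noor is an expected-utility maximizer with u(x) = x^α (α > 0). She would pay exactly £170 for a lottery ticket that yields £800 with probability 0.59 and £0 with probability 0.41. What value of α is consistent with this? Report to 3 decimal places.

α ≈ 0.341

EU(lottery) = 0.59·800^α + 0.41·0 = 0.59·800^α.
Indifference: 170^α = 0.59·800^α, so (170/800)^α = 0.59.
Taking logs: α·ln(170/800) = ln(0.59), so α = -0.527633 / -1.548813 ≈ 0.341.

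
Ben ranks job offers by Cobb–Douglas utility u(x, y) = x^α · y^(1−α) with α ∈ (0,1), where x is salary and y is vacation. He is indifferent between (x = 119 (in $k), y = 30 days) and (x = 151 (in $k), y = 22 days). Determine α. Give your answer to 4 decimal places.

The Cobb–Douglas utilities coincide, so 119^α·30^(1−α) = 151^α·22^(1−α).
Rearrange to (119/151)^α = (22/30)^(1−α) and take logs: α·-0.2381563 = (1−α)·-0.3101549.
Thus α·(-0.5483112) = -0.3101549, so α = -0.3101549/-0.5483112 ≈ 0.5657.

α ≈ 0.5657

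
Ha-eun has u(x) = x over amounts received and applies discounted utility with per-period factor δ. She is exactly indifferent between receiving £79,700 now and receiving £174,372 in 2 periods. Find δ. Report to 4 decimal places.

Indifference means u(79700) = δ^2 · u(174372), so δ^2 = u(79700)/u(174372).
With u(x) = x: δ^2 = 79700/174372 = 0.45707.
Taking the square root: δ = 0.45707^(1/2) ≈ 0.6761.

δ ≈ 0.6761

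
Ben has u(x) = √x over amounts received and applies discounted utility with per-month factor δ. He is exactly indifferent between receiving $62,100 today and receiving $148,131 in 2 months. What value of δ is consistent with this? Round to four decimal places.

Indifference means u(62100) = δ^2 · u(148131), so δ^2 = u(62100)/u(148131).
Since u(x) = √x, δ^2 = √(62100/148131) = 0.64747.
So δ = 0.64747^(1/2) ≈ 0.8047.

δ ≈ 0.8047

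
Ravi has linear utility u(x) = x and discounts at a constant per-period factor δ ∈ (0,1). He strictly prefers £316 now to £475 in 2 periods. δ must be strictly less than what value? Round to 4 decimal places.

Comparing present values: 316 > δ^2·475.
So δ^2 < 316/475 = 0.66526; taking the square root of both positive sides preserves the inequality.
δ < 0.66526^(1/2) = 0.8156.

δ < 0.8156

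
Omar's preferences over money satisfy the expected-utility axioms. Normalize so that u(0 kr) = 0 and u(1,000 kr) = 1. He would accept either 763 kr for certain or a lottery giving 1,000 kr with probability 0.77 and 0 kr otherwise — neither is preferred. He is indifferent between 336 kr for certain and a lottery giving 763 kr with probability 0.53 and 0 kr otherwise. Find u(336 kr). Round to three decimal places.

First, u(763 kr) = 0.77·u(1,000 kr) + 0.23·u(0 kr) = 0.77.
The second indifference gives u(336 kr) = 0.53·u(763 kr) + 0.47·u(0 kr) = 0.53·0.77 + 0.47·0.00 = 0.4081.

0.408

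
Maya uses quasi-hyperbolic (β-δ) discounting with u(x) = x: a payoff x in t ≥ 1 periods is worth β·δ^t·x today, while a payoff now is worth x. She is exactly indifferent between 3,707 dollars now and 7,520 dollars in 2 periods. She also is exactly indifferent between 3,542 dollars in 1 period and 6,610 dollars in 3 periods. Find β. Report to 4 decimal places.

β ≈ 0.9199

From the later pair, β·δ^1·3542 = β·δ^3·6610; dividing through, δ^2 = 3542/6610 = 0.53585, so δ = 0.73202.
Substituting δ into 3707 = β·δ^2·7520: β = 3707/(4029.628) ≈ 0.9199.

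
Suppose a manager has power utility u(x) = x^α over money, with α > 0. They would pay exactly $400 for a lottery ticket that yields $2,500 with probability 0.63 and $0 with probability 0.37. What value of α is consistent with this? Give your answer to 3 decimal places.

α ≈ 0.252

The lottery's expected utility is 0.63·u(2500) + 0.37·u(0) = 0.63·2500^α (since u(0) = 0 for α > 0).
Equating: 400^α = 0.63·2500^α, i.e. 0.1600^α = 0.63.
Taking logs: α·ln(400/2500) = ln(0.63), so α = -0.462035 / -1.832581 ≈ 0.252.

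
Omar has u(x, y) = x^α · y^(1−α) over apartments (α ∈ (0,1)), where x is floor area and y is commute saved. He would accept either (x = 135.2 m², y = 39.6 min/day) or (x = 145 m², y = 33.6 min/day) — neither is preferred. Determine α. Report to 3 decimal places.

α ≈ 0.701

Indifference: 135.2^α · 39.6^(1−α) = 145^α · 33.6^(1−α).
Rearrange to (135.2/145)^α = (33.6/39.6)^(1−α) and take logs: α·-0.069979 = (1−α)·-0.164303.
With A = -0.069979 and B = -0.164303: α·A = (1−α)·B, so α = B/(A+B) = -0.164303/-0.234282 ≈ 0.701.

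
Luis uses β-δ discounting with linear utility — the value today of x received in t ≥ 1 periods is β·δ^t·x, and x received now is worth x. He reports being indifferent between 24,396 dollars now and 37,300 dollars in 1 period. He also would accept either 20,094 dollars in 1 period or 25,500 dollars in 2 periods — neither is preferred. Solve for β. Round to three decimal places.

β ≈ 0.830

From the later pair, β·δ^1·20094 = β·δ^2·25500; dividing through, δ = 20094/25500 = 0.78800.
Now use the now-vs-future pair: 24396 = β·δ·37300 gives β = 24396/(0.78800·37300) ≈ 0.830.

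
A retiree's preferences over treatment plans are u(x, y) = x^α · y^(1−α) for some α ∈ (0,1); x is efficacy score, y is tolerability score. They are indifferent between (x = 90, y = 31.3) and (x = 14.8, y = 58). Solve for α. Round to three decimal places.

The Cobb–Douglas utilities coincide, so 90^α·31.3^(1−α) = 14.8^α·58^(1−α).
(90/14.8)^α = (58/31.3)^(1−α); take logs: α·ln(90/14.8) = (1−α)·ln(58/31.3), i.e. α·1.805182 = (1−α)·0.616825.
So α/(1−α) = (0.616825)/(1.805182) = 0.341697, and α = 0.341697/1.341697 ≈ 0.255.

α ≈ 0.255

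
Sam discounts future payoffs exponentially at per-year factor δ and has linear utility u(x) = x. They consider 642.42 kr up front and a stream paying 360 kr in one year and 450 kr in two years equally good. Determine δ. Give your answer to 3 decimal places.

δ ≈ 0.860

Present value of the stream is 360·δ + 450·δ². Indifference gives 360δ + 450δ² = 642.42.
Rearranged: 450δ² + 360δ − 642.42 = 0.
The positive root is δ = [−360 + √(360² + 4·450·642.42)] / (2·450) = (−360 + 1134.000)/900 ≈ 0.860.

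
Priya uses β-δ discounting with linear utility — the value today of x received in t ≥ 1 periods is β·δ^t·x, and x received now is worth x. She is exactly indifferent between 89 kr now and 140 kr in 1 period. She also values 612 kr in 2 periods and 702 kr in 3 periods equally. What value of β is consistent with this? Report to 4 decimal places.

β ≈ 0.7292

Both payoffs in the second observation are in the future, so β drops out: δ^2·612 = δ^3·702 ⇒ δ = 612/702 = 0.87179.
Substituting δ into 89 = β·δ·140: β = 89/(122.051) ≈ 0.7292.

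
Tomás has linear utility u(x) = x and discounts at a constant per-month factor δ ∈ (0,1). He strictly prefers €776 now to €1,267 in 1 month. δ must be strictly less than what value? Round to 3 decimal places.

Comparing present values: 776 > δ·1267.
Dividing through by 1267 gives δ < 0.61247.

δ < 0.612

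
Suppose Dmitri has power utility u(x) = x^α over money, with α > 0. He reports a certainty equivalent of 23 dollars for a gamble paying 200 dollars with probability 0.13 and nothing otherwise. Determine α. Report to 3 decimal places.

α ≈ 0.943

The lottery's expected utility is 0.13·u(200) + 0.87·u(0) = 0.13·200^α (since u(0) = 0 for α > 0).
Indifference: 23^α = 0.13·200^α, so (23/200)^α = 0.13.
Take logs: α = ln 0.13 / ln(23/200) ≈ 0.94331.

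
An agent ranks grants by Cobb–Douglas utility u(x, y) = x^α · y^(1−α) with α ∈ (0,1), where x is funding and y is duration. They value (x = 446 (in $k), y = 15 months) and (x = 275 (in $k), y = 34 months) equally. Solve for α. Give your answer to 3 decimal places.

α ≈ 0.629

Indifference: 446^α · 15^(1−α) = 275^α · 34^(1−α).
Rearrange to (446/275)^α = (34/15)^(1−α) and take logs: α·0.483548 = (1−α)·0.818310.
With A = 0.483548 and B = 0.818310: α·A = (1−α)·B, so α = B/(A+B) = 0.818310/1.301858 ≈ 0.629.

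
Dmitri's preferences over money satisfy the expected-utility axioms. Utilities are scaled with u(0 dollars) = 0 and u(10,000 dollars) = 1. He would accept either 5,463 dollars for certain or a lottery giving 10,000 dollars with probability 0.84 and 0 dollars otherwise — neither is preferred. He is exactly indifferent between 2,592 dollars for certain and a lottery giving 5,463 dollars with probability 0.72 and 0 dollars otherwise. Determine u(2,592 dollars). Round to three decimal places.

The first gamble pins u(5,463 dollars): it must equal 0.84·1 + 0.16·0 = 0.84.
The second indifference gives u(2,592 dollars) = 0.72·u(5,463 dollars) + 0.28·u(0 dollars) = 0.72·0.84 + 0.28·0.00 = 0.6048.

0.605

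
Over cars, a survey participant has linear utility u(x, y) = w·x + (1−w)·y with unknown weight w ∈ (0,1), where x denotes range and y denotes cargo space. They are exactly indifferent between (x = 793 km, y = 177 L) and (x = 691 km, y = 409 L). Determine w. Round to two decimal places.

w = 0.69

Equating utilities: w·793 + (1−w)·177 = w·691 + (1−w)·409.
Rearranging, 102·w − 232·(1−w) = 0.
Hence w = 232/(102+232) = 232/334 = 0.69.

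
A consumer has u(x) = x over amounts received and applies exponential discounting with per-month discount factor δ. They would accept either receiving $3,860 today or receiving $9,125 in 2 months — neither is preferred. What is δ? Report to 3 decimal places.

Indifference means u(3860) = δ^2 · u(9125), so δ^2 = u(3860)/u(9125).
With u(x) = x: δ^2 = 3860/9125 = 0.42301.
Hence δ = (0.42301)^(1/2) = 0.65040.

δ ≈ 0.650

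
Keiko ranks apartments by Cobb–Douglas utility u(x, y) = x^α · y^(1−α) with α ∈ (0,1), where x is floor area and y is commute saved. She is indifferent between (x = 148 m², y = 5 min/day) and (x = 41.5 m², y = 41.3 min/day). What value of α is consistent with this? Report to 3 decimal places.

α ≈ 0.624

Set the two utilities equal: 148^α·5^(1−α) = 41.5^α·41.3^(1−α).
Rearrange to (148/41.5)^α = (41.3/5)^(1−α) and take logs: α·1.271519 = (1−α)·2.111425.
So α/(1−α) = (2.111425)/(1.271519) = 1.660553, and α = 1.660553/2.660553 ≈ 0.624.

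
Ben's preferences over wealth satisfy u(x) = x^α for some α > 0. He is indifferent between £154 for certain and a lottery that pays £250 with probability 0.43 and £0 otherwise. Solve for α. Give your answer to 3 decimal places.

α ≈ 1.742

EU(lottery) = 0.43·250^α + 0.57·0 = 0.43·250^α.
Setting u(154) equal to that: 154^α = 0.43·250^α ⇒ (154/250)^α = 0.43.
Take logs: α = ln 0.43 / ln(154/250) ≈ 1.74191.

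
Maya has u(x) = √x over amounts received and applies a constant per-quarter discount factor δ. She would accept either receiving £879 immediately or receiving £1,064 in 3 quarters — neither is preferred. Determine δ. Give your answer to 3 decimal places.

The payoff in 3 quarters is discounted by δ^3, so u(879) = δ^3·u(1064) and δ^3 = u(879)/u(1064).
With u(x) = √x: δ^3 = √879/√1064 = √(879/1064) = 0.90892.
Taking the cube root: δ = 0.90892^(1/3) ≈ 0.969.

δ ≈ 0.969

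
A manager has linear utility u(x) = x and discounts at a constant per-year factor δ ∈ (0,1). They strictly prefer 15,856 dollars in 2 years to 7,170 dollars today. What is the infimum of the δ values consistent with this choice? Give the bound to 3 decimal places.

The preference means 7170 < δ^2·15856.
Hence δ^2 > 7170/15856 = 0.45219, and x ↦ x^(1/2) is increasing on (0,∞).
δ > 0.45219^(1/2) = 0.672.

δ > 0.672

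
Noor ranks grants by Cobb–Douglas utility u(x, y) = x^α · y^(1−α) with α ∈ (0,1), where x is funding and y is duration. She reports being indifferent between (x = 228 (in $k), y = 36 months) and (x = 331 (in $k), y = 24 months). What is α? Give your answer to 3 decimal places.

α ≈ 0.521

Set the two utilities equal: 228^α·36^(1−α) = 331^α·24^(1−α).
Taking logs: α·ln 228 + (1−α)·ln 36 = α·ln 331 + (1−α)·ln 24, i.e. α·-0.372773 = (1−α)·-0.405465.
Thus α·(-0.778238) = -0.405465, so α = -0.405465/-0.778238 ≈ 0.521.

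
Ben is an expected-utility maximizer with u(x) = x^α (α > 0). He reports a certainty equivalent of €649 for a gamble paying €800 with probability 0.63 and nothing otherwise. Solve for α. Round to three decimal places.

α ≈ 2.209

The lottery's expected utility is 0.63·u(800) + 0.37·u(0) = 0.63·800^α (since u(0) = 0 for α > 0).
Equating: 649^α = 0.63·800^α, i.e. 0.8113^α = 0.63.
α = ln(0.63) / ln(649/800) = -0.462035/-0.209179 ≈ 2.209.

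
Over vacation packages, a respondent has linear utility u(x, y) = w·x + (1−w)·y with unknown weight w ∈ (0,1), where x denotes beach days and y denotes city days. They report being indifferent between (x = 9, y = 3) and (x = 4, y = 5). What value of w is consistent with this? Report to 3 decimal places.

Indifference: w·9 + (1−w)·3 = w·4 + (1−w)·5.
Rearranging, 5·w − 2·(1−w) = 0.
Hence w = 2/(5+2) = 2/7 = 0.286.

w = 0.286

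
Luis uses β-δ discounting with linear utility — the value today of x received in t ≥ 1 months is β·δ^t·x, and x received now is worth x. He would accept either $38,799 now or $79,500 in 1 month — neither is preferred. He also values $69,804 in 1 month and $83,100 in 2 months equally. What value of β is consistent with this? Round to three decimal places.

β ≈ 0.581

The second indifference involves only future payoffs, so β cancels: β·δ^1·69804 = β·δ^2·83100, giving δ = 69804/83100 = 0.84000.
The first indifference: 38799 = β·δ·79500, so β = 38799/(δ·79500) = 38799/(0.84000·79500) ≈ 0.581.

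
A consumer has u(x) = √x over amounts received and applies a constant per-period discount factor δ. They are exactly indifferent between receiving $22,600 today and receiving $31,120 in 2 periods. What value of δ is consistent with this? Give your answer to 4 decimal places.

Indifference means u(22600) = δ^2 · u(31120), so δ^2 = u(22600)/u(31120).
With u(x) = √x: δ^2 = √22600/√31120 = √(22600/31120) = 0.85219.
Hence δ = (0.85219)^(1/2) = 0.923139.

δ ≈ 0.9231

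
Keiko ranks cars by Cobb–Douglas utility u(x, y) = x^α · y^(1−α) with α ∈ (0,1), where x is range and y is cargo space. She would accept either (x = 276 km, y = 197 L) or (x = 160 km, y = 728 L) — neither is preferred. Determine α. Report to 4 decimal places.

α ≈ 0.7057

Indifference: 276^α · 197^(1−α) = 160^α · 728^(1−α).
Taking logs: α·ln 276 + (1−α)·ln 197 = α·ln 160 + (1−α)·ln 728, i.e. α·0.5452271 = (1−α)·1.3070973.
With A = 0.5452271 and B = 1.3070973: α·A = (1−α)·B, so α = B/(A+B) = 1.3070973/1.8523244 ≈ 0.7057.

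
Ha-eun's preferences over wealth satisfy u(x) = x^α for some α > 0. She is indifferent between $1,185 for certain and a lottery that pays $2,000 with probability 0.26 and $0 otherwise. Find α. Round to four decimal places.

The lottery's expected utility is 0.26·u(2000) + 0.74·u(0) = 0.26·2000^α (since u(0) = 0 for α > 0).
Equating: 1185^α = 0.26·2000^α, i.e. 0.5925^α = 0.26.
Take logs: α = ln 0.26 / ln(1185/2000) ≈ 2.573677.

α ≈ 2.5737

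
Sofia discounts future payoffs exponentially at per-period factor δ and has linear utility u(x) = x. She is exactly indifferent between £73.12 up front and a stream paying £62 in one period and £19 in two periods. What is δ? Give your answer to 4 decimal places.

δ ≈ 0.9200

Present value of the stream is 62·δ + 19·δ². Indifference gives 62δ + 19δ² = 73.12.
Rearranged: 19δ² + 62δ − 73.12 = 0.
δ = (−62 + √(62² + 4·19·73.12)) / (2·19) = (−62 + √9401.12) / 38 ≈ 0.9200.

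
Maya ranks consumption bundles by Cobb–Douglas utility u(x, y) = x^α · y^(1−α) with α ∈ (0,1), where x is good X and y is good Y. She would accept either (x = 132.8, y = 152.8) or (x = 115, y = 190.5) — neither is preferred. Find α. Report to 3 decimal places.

α ≈ 0.605

Indifference: 132.8^α · 152.8^(1−α) = 115^α · 190.5^(1−α).
Taking logs: α·ln 132.8 + (1−α)·ln 152.8 = α·ln 115 + (1−α)·ln 190.5, i.e. α·0.143912 = (1−α)·0.220522.
With A = 0.143912 and B = 0.220522: α·A = (1−α)·B, so α = B/(A+B) = 0.220522/0.364434 ≈ 0.605.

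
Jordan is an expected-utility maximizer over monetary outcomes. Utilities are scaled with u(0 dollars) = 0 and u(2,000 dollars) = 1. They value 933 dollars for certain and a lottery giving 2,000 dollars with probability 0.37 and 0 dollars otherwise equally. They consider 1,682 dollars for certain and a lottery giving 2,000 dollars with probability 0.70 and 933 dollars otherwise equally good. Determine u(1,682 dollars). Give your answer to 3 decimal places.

First, u(933 dollars) = 0.37·u(2,000 dollars) + 0.63·u(0 dollars) = 0.37.
The second indifference gives u(1,682 dollars) = 0.70·u(2,000 dollars) + 0.30·u(933 dollars) = 0.70·1.00 + 0.30·0.37 = 0.8110.

0.811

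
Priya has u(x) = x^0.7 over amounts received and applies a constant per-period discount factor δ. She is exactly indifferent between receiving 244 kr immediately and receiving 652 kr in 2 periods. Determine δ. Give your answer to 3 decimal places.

The payoff in 2 periods is discounted by δ^2, so u(244) = δ^2·u(652) and δ^2 = u(244)/u(652).
With u(x) = x^0.7: δ^2 = 244^0.7/652^0.7 = (244/652)^0.7 = 0.50257.
Taking the square root: δ = 0.50257^(1/2) ≈ 0.709.

δ ≈ 0.709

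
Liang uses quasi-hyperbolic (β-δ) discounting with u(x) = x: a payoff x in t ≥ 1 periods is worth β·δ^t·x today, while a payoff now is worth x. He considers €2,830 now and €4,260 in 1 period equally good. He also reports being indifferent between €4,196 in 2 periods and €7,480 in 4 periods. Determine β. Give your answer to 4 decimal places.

β ≈ 0.8870

From the later pair, β·δ^2·4196 = β·δ^4·7480; dividing through, δ^2 = 4196/7480 = 0.56096, so δ = 0.74897.
Now use the now-vs-future pair: 2830 = β·δ·4260 gives β = 2830/(0.74897·4260) ≈ 0.8870.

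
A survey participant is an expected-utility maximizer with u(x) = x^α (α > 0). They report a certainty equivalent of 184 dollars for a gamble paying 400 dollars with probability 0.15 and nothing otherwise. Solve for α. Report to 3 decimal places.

The lottery's expected utility is 0.15·u(400) + 0.85·u(0) = 0.15·400^α (since u(0) = 0 for α > 0).
Equating: 184^α = 0.15·400^α, i.e. 0.4600^α = 0.15.
α = ln(0.15) / ln(184/400) = -1.897120/-0.776529 ≈ 2.443.

α ≈ 2.443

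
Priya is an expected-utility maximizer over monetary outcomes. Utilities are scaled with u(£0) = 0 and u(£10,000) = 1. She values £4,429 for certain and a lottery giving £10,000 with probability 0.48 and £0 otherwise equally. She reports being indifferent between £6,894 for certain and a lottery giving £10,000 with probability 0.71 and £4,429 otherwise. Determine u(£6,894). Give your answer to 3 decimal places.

First, u(£4,429) = 0.48·u(£10,000) + 0.52·u(£0) = 0.48.
The second indifference gives u(£6,894) = 0.71·u(£10,000) + 0.29·u(£4,429) = 0.71·1.00 + 0.29·0.48 = 0.8492.

0.849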